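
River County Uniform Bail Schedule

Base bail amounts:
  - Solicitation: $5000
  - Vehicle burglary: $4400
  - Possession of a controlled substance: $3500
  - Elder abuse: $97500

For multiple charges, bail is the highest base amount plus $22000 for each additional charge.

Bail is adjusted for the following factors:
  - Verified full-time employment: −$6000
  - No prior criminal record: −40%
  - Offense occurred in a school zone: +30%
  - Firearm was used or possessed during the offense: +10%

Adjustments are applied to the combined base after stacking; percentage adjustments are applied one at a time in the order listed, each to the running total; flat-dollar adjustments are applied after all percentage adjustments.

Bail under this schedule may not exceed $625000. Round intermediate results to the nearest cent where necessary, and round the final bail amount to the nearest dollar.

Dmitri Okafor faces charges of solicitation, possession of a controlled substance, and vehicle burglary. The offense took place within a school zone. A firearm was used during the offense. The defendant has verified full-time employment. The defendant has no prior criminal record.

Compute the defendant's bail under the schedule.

Base amounts from the schedule: solicitation $5000; possession of a controlled substance $3500; vehicle burglary $4400.
Stacking rule: highest base plus $22000 per additional charge. Highest is solicitation at $5000; 2 additional charges → +$44000. Combined base = $49000.
No prior criminal record (−40%): $49000 × 0.6 = $29400.
Offense occurred in a school zone (+30%): $29400 × 1.3 = $38220.
Firearm was used or possessed during the offense (+10%): $38220 × 1.1 = $42042.
Verified full-time employment (−$6000 flat): $42042 − $6000 = $36042.
$36042 is within the $625000 maximum.

$36042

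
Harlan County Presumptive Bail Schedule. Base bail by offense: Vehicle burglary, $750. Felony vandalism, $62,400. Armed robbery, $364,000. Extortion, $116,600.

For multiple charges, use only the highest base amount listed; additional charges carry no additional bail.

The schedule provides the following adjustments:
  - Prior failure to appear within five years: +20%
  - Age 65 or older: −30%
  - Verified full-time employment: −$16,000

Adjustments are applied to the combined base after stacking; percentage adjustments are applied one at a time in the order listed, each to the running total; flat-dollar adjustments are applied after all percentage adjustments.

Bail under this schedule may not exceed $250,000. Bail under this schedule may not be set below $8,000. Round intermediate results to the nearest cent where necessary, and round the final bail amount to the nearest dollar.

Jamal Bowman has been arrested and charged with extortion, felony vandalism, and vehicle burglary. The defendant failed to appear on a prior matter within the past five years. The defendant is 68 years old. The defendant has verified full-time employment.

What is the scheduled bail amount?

Base amounts from the schedule: extortion $116,600; felony vandalism $62,400; vehicle burglary $750.
Stacking rule: use the highest base only. Highest is extortion at $116,600. Combined base = $116,600.
Prior failure to appear within five years (+20%): $116,600 × 1.2 = $139,920.
Age 65 or older (−30%): $139,920 × 0.7 = $97,944.
Verified full-time employment (−$16,000 flat): $97,944 − $16,000 = $81,944.
$81,944 is within the $250,000 maximum.
$81,944 is at or above the $8,000 minimum.

$81,944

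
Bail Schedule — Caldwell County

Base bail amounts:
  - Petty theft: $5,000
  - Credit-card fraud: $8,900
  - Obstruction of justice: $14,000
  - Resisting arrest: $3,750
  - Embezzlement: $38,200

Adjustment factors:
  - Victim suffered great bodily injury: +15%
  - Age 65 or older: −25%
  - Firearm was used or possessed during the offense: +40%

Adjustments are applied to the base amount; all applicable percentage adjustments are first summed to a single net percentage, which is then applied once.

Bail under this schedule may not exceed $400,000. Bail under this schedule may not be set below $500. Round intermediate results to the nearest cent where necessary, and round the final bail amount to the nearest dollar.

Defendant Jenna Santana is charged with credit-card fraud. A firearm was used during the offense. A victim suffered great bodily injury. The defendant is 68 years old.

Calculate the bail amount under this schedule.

$11,570

Base amounts from the schedule: credit-card fraud $8,900.
Single charge. Combined base = $8,900.
Net percentage adjustment: +15% −25% +40% = +30%. $8,900 × 1.3 = $11,570.
$11,570 is within the $400,000 maximum.
$11,570 is at or above the $500 minimum.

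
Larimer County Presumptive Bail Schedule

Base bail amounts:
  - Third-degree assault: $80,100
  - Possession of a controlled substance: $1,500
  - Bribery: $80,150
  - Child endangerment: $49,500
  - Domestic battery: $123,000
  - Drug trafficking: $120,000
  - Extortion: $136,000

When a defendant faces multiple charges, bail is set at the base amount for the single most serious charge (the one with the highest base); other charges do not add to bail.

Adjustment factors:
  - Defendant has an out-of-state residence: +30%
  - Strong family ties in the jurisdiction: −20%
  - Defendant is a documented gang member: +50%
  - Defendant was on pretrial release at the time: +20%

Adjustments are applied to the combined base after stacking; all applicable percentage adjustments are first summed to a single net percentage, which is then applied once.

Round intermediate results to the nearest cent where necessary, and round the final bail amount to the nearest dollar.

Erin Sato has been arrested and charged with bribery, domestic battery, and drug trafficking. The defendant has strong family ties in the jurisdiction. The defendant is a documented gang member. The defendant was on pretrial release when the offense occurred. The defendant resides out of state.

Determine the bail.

$221,400

Base amounts from the schedule: bribery $80,150; domestic battery $123,000; drug trafficking $120,000.
Stacking rule: use the highest base only. Highest is domestic battery at $123,000. Combined base = $123,000.
Net percentage adjustment: +30% −20% +50% +20% = +80%. $123,000 × 1.8 = $221,400.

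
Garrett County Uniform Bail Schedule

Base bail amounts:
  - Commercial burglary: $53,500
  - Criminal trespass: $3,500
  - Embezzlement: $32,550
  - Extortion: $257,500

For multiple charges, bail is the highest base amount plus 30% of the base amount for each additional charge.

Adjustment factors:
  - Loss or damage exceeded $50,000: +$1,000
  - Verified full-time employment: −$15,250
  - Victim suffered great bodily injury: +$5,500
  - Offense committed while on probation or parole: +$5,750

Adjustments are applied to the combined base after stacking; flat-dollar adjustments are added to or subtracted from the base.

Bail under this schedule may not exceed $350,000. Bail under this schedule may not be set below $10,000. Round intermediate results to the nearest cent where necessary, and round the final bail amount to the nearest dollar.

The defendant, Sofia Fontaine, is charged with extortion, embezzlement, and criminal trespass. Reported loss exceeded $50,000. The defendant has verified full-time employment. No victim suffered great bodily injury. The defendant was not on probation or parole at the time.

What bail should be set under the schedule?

Base amounts from the schedule: extortion $257,500; embezzlement $32,550; criminal trespass $3,500.
Stacking rule: highest base plus 30% of each additional charge. Highest is extortion at $257,500. Additional: $32,550 × 30% = $9,765; $3,500 × 30% = $1,050. Combined base = $257,500 + $10,815 = $268,315.
Loss or damage exceeded $50,000 (+$1,000 flat): $268,315 + $1,000 = $269,315.
Verified full-time employment (−$15,250 flat): $269,315 − $15,250 = $254,065.
$254,065 is within the $350,000 maximum.
$254,065 is at or above the $10,000 minimum.

$254,065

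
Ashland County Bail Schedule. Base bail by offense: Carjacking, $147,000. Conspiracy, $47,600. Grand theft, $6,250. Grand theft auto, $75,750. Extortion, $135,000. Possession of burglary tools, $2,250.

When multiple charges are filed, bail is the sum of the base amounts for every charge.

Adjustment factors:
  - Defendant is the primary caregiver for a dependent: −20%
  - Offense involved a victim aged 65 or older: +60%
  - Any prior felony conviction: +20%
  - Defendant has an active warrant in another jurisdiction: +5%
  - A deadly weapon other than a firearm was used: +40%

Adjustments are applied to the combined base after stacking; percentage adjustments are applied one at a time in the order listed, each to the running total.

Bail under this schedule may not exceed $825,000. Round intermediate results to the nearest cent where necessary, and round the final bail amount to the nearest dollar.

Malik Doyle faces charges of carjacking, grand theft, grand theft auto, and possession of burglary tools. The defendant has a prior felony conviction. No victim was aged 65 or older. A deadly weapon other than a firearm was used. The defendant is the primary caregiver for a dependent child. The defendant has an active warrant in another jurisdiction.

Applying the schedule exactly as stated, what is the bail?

$326,340

Base amounts from the schedule: carjacking $147,000; grand theft $6,250; grand theft auto $75,750; possession of burglary tools $2,250.
Stacking rule: sum of all bases. $147,000 + $6,250 + $75,750 + $2,250 = $231,250.
Defendant is the primary caregiver for a dependent (−20%): $231,250 × 0.8 = $185,000.
Any prior felony conviction (+20%): $185,000 × 1.2 = $222,000.
Defendant has an active warrant in another jurisdiction (+5%): $222,000 × 1.05 = $233,100.
A deadly weapon other than a firearm was used (+40%): $233,100 × 1.4 = $326,340.
$326,340 is within the $825,000 maximum.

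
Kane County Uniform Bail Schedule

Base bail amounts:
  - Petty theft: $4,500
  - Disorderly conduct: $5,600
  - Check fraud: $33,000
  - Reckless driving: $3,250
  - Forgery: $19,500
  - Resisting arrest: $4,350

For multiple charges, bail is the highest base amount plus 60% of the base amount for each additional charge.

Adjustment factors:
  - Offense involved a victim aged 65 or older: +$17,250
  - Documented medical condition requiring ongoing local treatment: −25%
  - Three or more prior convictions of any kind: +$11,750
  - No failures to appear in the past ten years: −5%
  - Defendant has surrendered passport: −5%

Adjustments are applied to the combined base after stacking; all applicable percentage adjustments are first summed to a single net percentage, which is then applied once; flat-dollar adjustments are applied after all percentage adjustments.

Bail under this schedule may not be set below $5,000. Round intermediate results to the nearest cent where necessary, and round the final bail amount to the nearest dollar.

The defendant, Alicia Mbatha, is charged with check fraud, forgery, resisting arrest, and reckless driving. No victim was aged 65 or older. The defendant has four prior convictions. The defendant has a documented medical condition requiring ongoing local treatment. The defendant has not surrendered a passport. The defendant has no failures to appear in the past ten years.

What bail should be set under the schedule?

$46,232

Base amounts from the schedule: check fraud $33,000; forgery $19,500; resisting arrest $4,350; reckless driving $3,250.
Stacking rule: highest base plus 60% of each additional charge. Highest is check fraud at $33,000. Additional: $19,500 × 60% = $11,700; $4,350 × 60% = $2,610; $3,250 × 60% = $1,950. Combined base = $33,000 + $16,260 = $49,260.
Net percentage adjustment: −25% −5% = −30%. $49,260 × 0.7 = $34,482.
Three or more prior convictions of any kind (+$11,750 flat): $34,482 + $11,750 = $46,232.
$46,232 is at or above the $5,000 minimum.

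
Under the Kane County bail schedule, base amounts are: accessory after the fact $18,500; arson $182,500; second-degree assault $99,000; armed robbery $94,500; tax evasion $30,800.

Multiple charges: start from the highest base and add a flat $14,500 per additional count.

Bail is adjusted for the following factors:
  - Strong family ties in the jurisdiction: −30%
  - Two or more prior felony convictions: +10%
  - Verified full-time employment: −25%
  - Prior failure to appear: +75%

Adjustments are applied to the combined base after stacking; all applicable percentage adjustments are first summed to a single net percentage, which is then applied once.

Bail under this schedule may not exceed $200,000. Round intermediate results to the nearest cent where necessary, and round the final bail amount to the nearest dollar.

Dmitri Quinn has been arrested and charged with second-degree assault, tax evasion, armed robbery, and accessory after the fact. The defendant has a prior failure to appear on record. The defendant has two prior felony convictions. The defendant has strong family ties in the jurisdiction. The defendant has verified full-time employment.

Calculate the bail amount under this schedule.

Base amounts from the schedule: second-degree assault $99,000; tax evasion $30,800; armed robbery $94,500; accessory after the fact $18,500.
Stacking rule: highest base plus $14,500 per additional charge. Highest is second-degree assault at $99,000; 3 additional charges → +$43,500. Combined base = $142,500.
Net percentage adjustment: −30% +10% −25% +75% = +30%. $142,500 × 1.3 = $185,250.
$185,250 is within the $200,000 maximum.

$185,250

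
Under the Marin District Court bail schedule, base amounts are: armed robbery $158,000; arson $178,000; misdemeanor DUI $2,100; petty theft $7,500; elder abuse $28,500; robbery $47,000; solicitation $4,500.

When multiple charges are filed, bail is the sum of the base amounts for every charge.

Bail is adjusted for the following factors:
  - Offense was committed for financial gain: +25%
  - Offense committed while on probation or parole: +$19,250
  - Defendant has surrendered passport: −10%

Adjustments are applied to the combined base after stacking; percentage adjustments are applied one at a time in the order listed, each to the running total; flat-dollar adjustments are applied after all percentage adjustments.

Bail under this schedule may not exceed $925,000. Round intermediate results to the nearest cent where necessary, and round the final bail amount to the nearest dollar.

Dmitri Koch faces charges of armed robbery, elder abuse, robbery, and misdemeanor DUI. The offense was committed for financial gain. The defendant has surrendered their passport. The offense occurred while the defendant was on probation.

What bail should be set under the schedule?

Base amounts from the schedule: armed robbery $158,000; elder abuse $28,500; robbery $47,000; misdemeanor DUI $2,100.
Stacking rule: sum of all bases. $158,000 + $28,500 + $47,000 + $2,100 = $235,600.
Offense was committed for financial gain (+25%): $235,600 × 1.25 = $294,500.
Defendant has surrendered passport (−10%): $294,500 × 0.9 = $265,050.
Offense committed while on probation or parole (+$19,250 flat): $265,050 + $19,250 = $284,300.
$284,300 is within the $925,000 maximum.

$284,300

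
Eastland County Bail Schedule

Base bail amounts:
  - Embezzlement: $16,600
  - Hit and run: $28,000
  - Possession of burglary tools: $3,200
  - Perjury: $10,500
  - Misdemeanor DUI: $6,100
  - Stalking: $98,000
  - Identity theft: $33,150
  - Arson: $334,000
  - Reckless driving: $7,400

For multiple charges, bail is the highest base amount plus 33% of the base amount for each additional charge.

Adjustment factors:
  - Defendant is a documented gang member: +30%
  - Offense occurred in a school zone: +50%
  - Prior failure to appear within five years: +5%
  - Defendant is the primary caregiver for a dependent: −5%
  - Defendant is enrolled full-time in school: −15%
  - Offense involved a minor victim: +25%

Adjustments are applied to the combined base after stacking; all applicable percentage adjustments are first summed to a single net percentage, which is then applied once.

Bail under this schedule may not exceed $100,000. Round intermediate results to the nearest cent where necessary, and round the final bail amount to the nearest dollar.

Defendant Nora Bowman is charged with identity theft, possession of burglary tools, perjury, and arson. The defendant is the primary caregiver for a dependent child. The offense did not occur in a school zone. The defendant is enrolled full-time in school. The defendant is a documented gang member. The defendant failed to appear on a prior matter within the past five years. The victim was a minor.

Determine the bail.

Base amounts from the schedule: identity theft $33,150; possession of burglary tools $3,200; perjury $10,500; arson $334,000.
Stacking rule: highest base plus 33% of each additional charge. Highest is arson at $334,000. Additional: $33,150 × 33% = $10,939.50; $3,200 × 33% = $1,056; $10,500 × 33% = $3,465. Combined base = $334,000 + $15,460.50 = $349,460.50.
Net percentage adjustment: +30% +5% −5% −15% +25% = +40%. $349,460.50 × 1.4 = $489,244.70.
Result $489,244.70 exceeds the maximum of $100,000; bail is capped at $100,000.

$100,000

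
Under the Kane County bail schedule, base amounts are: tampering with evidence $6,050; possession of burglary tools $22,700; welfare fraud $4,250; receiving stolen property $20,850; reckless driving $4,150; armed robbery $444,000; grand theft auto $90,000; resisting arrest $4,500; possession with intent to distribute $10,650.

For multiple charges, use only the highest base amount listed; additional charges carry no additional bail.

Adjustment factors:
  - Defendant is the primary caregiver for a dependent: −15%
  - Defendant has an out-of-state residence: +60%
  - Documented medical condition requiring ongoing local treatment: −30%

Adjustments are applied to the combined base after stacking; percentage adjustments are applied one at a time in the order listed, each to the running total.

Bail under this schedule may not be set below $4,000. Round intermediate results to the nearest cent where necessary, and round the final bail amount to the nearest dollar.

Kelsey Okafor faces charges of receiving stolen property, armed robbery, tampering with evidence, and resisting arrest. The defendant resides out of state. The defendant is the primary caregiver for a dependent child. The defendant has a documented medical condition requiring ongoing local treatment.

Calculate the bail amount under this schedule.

Base amounts from the schedule: receiving stolen property $20,850; armed robbery $444,000; tampering with evidence $6,050; resisting arrest $4,500.
Stacking rule: use the highest base only. Highest is armed robbery at $444,000. Combined base = $444,000.
Defendant is the primary caregiver for a dependent (−15%): $444,000 × 0.85 = $377,400.
Defendant has an out-of-state residence (+60%): $377,400 × 1.6 = $603,840.
Documented medical condition requiring ongoing local treatment (−30%): $603,840 × 0.7 = $422,688.
$422,688 is at or above the $4,000 minimum.

$422,688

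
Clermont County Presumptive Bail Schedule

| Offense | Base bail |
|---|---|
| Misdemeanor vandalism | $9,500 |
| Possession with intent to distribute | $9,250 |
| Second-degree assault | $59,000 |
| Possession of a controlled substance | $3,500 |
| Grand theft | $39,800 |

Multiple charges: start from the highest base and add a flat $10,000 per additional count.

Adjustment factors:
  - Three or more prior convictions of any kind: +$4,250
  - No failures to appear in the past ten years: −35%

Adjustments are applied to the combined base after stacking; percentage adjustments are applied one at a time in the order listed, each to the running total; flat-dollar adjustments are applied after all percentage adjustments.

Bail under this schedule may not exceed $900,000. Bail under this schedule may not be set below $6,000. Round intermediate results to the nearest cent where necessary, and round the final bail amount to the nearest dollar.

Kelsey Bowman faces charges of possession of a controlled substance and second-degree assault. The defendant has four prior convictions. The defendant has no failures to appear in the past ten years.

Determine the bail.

$49,100

Base amounts from the schedule: possession of a controlled substance $3,500; second-degree assault $59,000.
Stacking rule: highest base plus $10,000 per additional charge. Highest is second-degree assault at $59,000; 1 additional charge → +$10,000. Combined base = $69,000.
No failures to appear in the past ten years (−35%): $69,000 × 0.65 = $44,850.
Three or more prior convictions of any kind (+$4,250 flat): $44,850 + $4,250 = $49,100.
$49,100 is within the $900,000 maximum.
$49,100 is at or above the $6,000 minimum.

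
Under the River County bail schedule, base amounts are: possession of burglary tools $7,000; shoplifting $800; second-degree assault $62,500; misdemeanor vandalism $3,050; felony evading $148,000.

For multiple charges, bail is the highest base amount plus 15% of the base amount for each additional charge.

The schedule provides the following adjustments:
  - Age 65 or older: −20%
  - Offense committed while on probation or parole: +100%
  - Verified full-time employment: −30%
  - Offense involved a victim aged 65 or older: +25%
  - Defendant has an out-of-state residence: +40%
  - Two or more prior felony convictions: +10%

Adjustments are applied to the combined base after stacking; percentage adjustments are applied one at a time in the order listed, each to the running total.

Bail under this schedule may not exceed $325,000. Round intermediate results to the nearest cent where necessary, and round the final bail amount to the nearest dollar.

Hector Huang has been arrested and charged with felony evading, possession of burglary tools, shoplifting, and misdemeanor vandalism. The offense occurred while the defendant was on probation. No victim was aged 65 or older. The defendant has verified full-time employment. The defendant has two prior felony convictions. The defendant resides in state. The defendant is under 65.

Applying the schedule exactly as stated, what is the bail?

Base amounts from the schedule: felony evading $148,000; possession of burglary tools $7,000; shoplifting $800; misdemeanor vandalism $3,050.
Stacking rule: highest base plus 15% of each additional charge. Highest is felony evading at $148,000. Additional: $7,000 × 15% = $1,050; $800 × 15% = $120; $3,050 × 15% = $457.50. Combined base = $148,000 + $1,627.50 = $149,627.50.
Offense committed while on probation or parole (+100%): $149,627.50 × 2 = $299,255.
Verified full-time employment (−30%): $299,255 × 0.7 = $209,478.50.
Two or more prior felony convictions (+10%): $209,478.50 × 1.1 = $230,426.35.
$230,426.35 is within the $325,000 maximum.
Rounded to the nearest dollar: $230,426.

$230,426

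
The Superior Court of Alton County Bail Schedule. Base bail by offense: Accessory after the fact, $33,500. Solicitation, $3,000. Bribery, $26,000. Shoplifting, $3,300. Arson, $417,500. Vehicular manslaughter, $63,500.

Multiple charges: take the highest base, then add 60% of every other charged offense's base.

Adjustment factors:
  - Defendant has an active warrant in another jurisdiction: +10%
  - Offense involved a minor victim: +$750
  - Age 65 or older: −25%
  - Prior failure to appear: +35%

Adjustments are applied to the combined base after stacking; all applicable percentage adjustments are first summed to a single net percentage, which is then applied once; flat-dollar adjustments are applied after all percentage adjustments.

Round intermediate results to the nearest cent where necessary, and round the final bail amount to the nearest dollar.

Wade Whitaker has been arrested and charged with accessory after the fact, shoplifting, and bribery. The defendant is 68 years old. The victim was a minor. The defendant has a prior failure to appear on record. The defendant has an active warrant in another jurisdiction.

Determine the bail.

$62,046

Base amounts from the schedule: accessory after the fact $33,500; shoplifting $3,300; bribery $26,000.
Stacking rule: highest base plus 60% of each additional charge. Highest is accessory after the fact at $33,500. Additional: $3,300 × 60% = $1,980; $26,000 × 60% = $15,600. Combined base = $33,500 + $17,580 = $51,080.
Net percentage adjustment: +10% −25% +35% = +20%. $51,080 × 1.2 = $61,296.
Offense involved a minor victim (+$750 flat): $61,296 + $750 = $62,046.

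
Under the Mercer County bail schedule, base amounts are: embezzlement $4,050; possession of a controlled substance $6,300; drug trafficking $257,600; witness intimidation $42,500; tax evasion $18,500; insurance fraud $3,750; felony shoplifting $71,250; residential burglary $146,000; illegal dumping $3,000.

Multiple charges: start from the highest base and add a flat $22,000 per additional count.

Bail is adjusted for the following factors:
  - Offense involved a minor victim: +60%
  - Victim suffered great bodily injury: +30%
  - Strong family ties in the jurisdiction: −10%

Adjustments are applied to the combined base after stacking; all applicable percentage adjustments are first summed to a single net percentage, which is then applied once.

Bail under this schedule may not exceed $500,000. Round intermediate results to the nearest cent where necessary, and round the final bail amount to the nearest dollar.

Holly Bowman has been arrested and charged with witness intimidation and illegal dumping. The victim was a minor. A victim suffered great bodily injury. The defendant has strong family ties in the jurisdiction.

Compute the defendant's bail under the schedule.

Base amounts from the schedule: witness intimidation $42,500; illegal dumping $3,000.
Stacking rule: highest base plus $22,000 per additional charge. Highest is witness intimidation at $42,500; 1 additional charge → +$22,000. Combined base = $64,500.
Net percentage adjustment: +60% +30% −10% = +80%. $64,500 × 1.8 = $116,100.
$116,100 is within the $500,000 maximum.

$116,100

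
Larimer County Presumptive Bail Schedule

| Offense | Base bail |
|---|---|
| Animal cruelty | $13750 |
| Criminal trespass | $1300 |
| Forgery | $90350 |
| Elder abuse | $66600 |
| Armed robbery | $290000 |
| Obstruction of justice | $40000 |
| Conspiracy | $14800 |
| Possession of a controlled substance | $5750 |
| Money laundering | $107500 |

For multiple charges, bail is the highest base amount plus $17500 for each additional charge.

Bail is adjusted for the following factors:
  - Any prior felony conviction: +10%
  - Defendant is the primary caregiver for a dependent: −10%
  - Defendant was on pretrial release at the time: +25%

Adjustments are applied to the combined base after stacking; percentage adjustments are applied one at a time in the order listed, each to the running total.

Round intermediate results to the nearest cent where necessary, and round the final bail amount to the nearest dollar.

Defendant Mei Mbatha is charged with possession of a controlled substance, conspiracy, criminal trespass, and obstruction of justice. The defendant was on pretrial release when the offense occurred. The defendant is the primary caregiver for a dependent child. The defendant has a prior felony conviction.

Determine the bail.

Base amounts from the schedule: possession of a controlled substance $5750; conspiracy $14800; criminal trespass $1300; obstruction of justice $40000.
Stacking rule: highest base plus $17500 per additional charge. Highest is obstruction of justice at $40000; 3 additional charges → +$52500. Combined base = $92500.
Any prior felony conviction (+10%): $92500 × 1.1 = $101750.
Defendant is the primary caregiver for a dependent (−10%): $101750 × 0.9 = $91575.
Defendant was on pretrial release at the time (+25%): $91575 × 1.25 = $114468.75.
Rounded to the nearest dollar: $114469.

$114469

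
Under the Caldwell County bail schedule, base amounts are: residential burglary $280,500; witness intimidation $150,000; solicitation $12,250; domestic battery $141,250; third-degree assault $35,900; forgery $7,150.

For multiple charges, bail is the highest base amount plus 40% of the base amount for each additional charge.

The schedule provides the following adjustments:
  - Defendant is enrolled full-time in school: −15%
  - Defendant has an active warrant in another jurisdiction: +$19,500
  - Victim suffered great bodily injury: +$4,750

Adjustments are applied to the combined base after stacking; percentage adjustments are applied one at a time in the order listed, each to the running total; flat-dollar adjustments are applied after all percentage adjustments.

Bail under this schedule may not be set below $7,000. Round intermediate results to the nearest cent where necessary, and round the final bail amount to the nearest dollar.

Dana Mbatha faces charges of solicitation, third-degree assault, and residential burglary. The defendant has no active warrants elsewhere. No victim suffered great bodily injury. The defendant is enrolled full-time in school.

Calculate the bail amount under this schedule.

Base amounts from the schedule: solicitation $12,250; third-degree assault $35,900; residential burglary $280,500.
Stacking rule: highest base plus 40% of each additional charge. Highest is residential burglary at $280,500. Additional: $12,250 × 40% = $4,900; $35,900 × 40% = $14,360. Combined base = $280,500 + $19,260 = $299,760.
Defendant is enrolled full-time in school (−15%): $299,760 × 0.85 = $254,796.
$254,796 is at or above the $7,000 minimum.

$254,796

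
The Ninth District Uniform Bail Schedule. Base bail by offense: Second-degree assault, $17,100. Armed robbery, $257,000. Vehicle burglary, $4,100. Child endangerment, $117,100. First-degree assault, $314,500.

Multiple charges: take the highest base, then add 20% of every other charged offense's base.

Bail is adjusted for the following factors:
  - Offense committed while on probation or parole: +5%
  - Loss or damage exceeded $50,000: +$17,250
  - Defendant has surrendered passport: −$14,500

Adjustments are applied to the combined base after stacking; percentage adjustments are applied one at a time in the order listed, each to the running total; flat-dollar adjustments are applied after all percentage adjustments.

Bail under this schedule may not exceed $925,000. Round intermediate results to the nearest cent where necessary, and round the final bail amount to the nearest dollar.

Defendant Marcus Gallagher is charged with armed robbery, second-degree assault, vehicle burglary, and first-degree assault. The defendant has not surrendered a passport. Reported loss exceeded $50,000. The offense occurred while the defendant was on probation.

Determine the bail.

Base amounts from the schedule: armed robbery $257,000; second-degree assault $17,100; vehicle burglary $4,100; first-degree assault $314,500.
Stacking rule: highest base plus 20% of each additional charge. Highest is first-degree assault at $314,500. Additional: $257,000 × 20% = $51,400; $17,100 × 20% = $3,420; $4,100 × 20% = $820. Combined base = $314,500 + $55,640 = $370,140.
Offense committed while on probation or parole (+5%): $370,140 × 1.05 = $388,647.
Loss or damage exceeded $50,000 (+$17,250 flat): $388,647 + $17,250 = $405,897.
$405,897 is within the $925,000 maximum.

$405,897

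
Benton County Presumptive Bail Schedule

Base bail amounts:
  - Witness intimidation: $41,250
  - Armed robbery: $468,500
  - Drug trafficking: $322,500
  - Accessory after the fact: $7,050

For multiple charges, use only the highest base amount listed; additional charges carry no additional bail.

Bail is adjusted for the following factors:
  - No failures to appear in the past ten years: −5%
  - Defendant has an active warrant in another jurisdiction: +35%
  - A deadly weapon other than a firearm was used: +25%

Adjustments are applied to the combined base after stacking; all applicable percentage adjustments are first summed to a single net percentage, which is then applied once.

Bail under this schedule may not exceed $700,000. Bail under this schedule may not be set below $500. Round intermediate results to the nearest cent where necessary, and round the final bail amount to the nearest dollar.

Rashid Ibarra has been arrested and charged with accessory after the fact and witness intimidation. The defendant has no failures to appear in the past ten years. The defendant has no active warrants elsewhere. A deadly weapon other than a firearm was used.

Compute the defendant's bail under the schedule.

$49,500

Base amounts from the schedule: accessory after the fact $7,050; witness intimidation $41,250.
Stacking rule: use the highest base only. Highest is witness intimidation at $41,250. Combined base = $41,250.
Net percentage adjustment: −5% +25% = +20%. $41,250 × 1.2 = $49,500.
$49,500 is within the $700,000 maximum.
$49,500 is at or above the $500 minimum.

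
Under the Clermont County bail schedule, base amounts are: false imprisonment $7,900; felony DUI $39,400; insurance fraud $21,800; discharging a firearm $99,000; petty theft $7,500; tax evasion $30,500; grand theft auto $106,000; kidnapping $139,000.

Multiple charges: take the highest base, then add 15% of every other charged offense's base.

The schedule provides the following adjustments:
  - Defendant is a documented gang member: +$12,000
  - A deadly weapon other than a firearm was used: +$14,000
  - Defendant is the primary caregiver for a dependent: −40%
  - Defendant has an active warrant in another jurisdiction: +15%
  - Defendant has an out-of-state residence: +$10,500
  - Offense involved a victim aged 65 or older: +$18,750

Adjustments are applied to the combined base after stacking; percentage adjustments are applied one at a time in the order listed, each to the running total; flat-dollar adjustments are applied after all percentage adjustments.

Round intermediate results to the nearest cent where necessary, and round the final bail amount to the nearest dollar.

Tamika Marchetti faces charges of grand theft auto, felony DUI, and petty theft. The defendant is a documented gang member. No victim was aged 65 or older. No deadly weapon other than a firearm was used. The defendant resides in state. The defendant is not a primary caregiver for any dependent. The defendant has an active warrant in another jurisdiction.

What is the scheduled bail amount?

Base amounts from the schedule: grand theft auto $106,000; felony DUI $39,400; petty theft $7,500.
Stacking rule: highest base plus 15% of each additional charge. Highest is grand theft auto at $106,000. Additional: $39,400 × 15% = $5,910; $7,500 × 15% = $1,125. Combined base = $106,000 + $7,035 = $113,035.
Defendant has an active warrant in another jurisdiction (+15%): $113,035 × 1.15 = $129,990.25.
Defendant is a documented gang member (+$12,000 flat): $129,990.25 + $12,000 = $141,990.25.
Rounded to the nearest dollar: $141,990.

$141,990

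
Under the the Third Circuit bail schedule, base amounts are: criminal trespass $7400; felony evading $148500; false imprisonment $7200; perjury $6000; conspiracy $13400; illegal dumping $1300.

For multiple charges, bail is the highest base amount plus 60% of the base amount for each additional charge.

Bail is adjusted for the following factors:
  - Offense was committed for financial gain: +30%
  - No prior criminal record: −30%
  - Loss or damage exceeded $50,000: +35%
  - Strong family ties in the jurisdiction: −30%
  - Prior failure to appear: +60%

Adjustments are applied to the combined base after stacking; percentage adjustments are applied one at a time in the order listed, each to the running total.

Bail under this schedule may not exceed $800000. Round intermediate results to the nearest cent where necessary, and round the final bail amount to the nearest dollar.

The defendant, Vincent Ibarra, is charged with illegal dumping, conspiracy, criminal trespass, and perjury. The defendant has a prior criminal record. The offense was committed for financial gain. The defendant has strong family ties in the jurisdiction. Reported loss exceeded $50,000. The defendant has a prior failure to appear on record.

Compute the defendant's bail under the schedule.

Base amounts from the schedule: illegal dumping $1300; conspiracy $13400; criminal trespass $7400; perjury $6000.
Stacking rule: highest base plus 60% of each additional charge. Highest is conspiracy at $13400. Additional: $1300 × 60% = $780; $7400 × 60% = $4440; $6000 × 60% = $3600. Combined base = $13400 + $8820 = $22220.
Offense was committed for financial gain (+30%): $22220 × 1.3 = $28886.
Loss or damage exceeded $50,000 (+35%): $28886 × 1.35 = $38996.10.
Strong family ties in the jurisdiction (−30%): $38996.10 × 0.7 = $27297.27.
Prior failure to appear (+60%): $27297.27 × 1.6 = $43675.63.
$43675.63 is within the $800000 maximum.
Rounded to the nearest dollar: $43676.

$43676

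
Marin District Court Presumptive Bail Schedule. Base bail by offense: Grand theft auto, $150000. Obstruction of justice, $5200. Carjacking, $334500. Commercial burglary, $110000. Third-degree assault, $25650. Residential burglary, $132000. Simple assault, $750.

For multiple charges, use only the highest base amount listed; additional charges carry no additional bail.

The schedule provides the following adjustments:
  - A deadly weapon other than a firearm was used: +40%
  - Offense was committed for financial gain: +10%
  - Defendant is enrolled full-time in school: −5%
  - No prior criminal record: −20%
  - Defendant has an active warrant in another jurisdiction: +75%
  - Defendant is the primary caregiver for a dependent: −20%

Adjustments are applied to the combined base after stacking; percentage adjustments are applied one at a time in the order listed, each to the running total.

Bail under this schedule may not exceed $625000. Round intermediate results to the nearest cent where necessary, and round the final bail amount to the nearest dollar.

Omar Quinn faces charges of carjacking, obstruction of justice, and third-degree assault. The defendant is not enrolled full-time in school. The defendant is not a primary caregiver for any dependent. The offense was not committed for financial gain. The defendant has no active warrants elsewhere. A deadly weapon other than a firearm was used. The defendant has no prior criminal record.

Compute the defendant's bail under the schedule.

Base amounts from the schedule: carjacking $334500; obstruction of justice $5200; third-degree assault $25650.
Stacking rule: use the highest base only. Highest is carjacking at $334500. Combined base = $334500.
A deadly weapon other than a firearm was used (+40%): $334500 × 1.4 = $468300.
No prior criminal record (−20%): $468300 × 0.8 = $374640.
$374640 is within the $625000 maximum.

$374640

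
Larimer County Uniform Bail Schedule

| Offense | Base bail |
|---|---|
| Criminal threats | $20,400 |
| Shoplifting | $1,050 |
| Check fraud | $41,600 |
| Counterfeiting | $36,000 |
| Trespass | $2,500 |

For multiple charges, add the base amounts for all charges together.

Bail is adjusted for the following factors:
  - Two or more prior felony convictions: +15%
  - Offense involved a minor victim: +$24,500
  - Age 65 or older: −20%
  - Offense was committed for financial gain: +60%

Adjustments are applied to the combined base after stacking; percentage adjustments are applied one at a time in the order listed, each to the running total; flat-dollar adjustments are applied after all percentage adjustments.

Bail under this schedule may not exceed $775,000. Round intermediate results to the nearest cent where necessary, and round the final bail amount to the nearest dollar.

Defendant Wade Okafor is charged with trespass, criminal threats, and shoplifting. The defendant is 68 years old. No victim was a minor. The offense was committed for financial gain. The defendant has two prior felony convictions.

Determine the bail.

Base amounts from the schedule: trespass $2,500; criminal threats $20,400; shoplifting $1,050.
Stacking rule: sum of all bases. $2,500 + $20,400 + $1,050 = $23,950.
Two or more prior felony convictions (+15%): $23,950 × 1.15 = $27,542.50.
Age 65 or older (−20%): $27,542.50 × 0.8 = $22,034.
Offense was committed for financial gain (+60%): $22,034 × 1.6 = $35,254.40.
$35,254.40 is within the $775,000 maximum.
Rounded to the nearest dollar: $35,254.

$35,254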